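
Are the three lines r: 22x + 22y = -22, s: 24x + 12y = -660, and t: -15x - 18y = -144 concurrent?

Lines aᵢx + bᵢy = cᵢ with pairwise distinct directions are concurrent exactly when det[aᵢ bᵢ cᵢ] = 0.
Here the determinant is 0.
It vanishes, so the lines are concurrent at (-54, 53).

Yes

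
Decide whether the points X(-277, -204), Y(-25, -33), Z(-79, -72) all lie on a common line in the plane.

XY = (252, 171), XZ = (198, 132).
det[XY; XZ] = (252)(132) − (171)(198) = -594.
The determinant is nonzero, so they are not collinear.

No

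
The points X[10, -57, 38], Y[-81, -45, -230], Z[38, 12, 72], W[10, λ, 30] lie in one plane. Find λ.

-45

Coplanarity ⇔ det[XY; XZ; XW] = 0.
Expanding, this is linear in λ: (-4410)λ + (-198450) = 0.
So λ = -45.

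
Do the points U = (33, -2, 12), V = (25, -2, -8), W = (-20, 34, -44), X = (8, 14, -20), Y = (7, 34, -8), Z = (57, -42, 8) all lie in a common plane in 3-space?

No

The plane through U, V, W has normal n = UV × UW = (720, 612, -288) and equation n·P = 19080.
Checking the remaining points: n·X = 20088, n·Y = 28152, n·Z = 13032.
Since n·X = 20088 ≠ 19080, X is off the plane and the points are not all coplanar.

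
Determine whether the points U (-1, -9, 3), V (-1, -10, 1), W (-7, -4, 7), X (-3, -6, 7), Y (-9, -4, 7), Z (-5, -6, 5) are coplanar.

No

The plane through U, V, W has normal n = UV × UW = (6, 12, -6) and equation n·P = -132.
Checking the remaining points: n·X = -132, n·Y = -144, n·Z = -132.
Since n·Y = -144 ≠ -132, Y is off the plane and the points are not all coplanar.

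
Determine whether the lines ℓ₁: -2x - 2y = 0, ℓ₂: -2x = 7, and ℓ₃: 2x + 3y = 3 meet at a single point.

The three lines meet at one point iff the augmented coefficient matrix [aᵢ bᵢ cᵢ] has rank < 3, i.e. its determinant vanishes.
Here the determinant is 2.
Nonzero, so no common point exists.

No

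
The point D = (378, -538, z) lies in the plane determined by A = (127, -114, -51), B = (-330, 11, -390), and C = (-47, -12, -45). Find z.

The plane through A, B, C has equation 35328x + 61728y − 24864z = -1282272.
Substituting D: (-24864)z + (-19855680) = -1282272, so z = -747.

-747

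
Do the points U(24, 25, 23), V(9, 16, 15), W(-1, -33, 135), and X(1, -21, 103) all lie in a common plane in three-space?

No

With U as base: UV = (-15, -9, -8), UW = (-25, -58, 112), UX = (-23, -46, 80).
UW × UX = (512, -576, -184).
UV · (UW × UX) = -1024.
Since -1024 ≠ 0, the four points are not coplanar.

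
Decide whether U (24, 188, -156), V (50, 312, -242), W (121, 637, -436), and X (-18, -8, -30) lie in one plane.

Yes

With U as base: UV = (26, 124, -86), UW = (97, 449, -280), UX = (-42, -196, 126).
UW × UX = (1694, -462, -154).
UV · (UW × UX) = 0.
The scalar triple product vanishes, so the four points are coplanar.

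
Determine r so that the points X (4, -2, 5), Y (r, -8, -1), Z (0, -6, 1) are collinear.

Collinearity requires XY × XZ = 0; each component is linear in r.
The y-component gives (4)r + (8) = 0, so r = -2.
The remaining components then also vanish.

-2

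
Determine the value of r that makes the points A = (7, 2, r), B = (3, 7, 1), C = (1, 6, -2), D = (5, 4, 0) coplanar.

Coplanarity ⇔ det[AB; AC; AD] = 0.
Expanding, this is linear in r: (-8)r + (0) = 0.
So r = 0.

0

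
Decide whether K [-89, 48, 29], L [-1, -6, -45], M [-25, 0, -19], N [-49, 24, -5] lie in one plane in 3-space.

With K as base: KL = (88, -54, -74), KM = (64, -48, -48), KN = (40, -24, -34).
KM × KN = (480, 256, 384).
KL · (KM × KN) = 0.
The scalar triple product vanishes, so the four points are coplanar.

Yes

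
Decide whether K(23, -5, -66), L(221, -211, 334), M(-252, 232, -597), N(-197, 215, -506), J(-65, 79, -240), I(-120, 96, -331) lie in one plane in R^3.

Yes

The plane through K, L, M has normal n = KL × KM = (14586, -4862, -9724) and equation n·P = 1001572.
Checking the remaining points: n·N = 1001572, n·J = 1001572, n·I = 1001572.
All equal 1001572, so all 6 points lie in one plane.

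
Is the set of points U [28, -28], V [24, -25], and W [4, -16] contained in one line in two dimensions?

UV = (-4, 3), UW = (-24, 12).
If collinear, UW would be a scalar multiple of UV. But (-4)·(12) ≠ (3)·(-24) (difference 24), so they are not parallel; the points are not collinear.

No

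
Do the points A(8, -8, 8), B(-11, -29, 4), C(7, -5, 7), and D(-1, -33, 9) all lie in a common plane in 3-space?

Yes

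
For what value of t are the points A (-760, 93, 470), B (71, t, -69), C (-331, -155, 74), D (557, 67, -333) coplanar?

19

Coplanarity ⇔ det[AB; AC; AD] = 0.
Expanding, this is linear in t: (-177045)t + (3363855) = 0.
So t = 19.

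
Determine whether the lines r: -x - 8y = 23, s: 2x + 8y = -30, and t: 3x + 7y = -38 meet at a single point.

No

Lines aᵢx + bᵢy = cᵢ with pairwise distinct directions are concurrent exactly when det[aᵢ bᵢ cᵢ] = 0.
Here the determinant is -24.
Nonzero, so no common point exists.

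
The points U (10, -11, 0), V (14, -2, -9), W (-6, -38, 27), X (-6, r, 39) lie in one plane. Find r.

-50

The points are coplanar iff UV · (UW × UX) = 0.
Expanding, this is linear in r: (36)r + (1800) = 0.
So r = -50.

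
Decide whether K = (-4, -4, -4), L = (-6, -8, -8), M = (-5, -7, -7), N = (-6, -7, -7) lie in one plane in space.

Yes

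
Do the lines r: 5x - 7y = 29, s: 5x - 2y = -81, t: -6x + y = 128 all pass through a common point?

Yes

Intersecting r and s: solving the 2×2 system gives (x, y) = (-25, -22).
Substitute into t: (-6)(-25) + (1)(-22) = 128.
This equals 128, so (-25, -22) lies on all three lines and they are concurrent.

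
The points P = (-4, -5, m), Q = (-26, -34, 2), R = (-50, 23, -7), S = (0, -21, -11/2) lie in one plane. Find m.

The points are coplanar iff PQ · (PR × PS) = 0.
Expanding, this is linear in m: (1794)m + (15249) = 0.
So m = -17/2.

-17/2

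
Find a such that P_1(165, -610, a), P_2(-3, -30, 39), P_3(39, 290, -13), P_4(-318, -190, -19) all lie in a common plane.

203

The points are coplanar iff P_1P_2 · (P_1P_3 × P_1P_4) = 0.
Expanding, this is linear in a: (-94080)a + (19098240) = 0.
So a = 203.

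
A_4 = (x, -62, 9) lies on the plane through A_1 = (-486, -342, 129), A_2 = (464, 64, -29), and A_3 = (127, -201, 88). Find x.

-56

Coplanarity requires A_1A_2 · (A_1A_3 × A_1A_4) = 0.
A_1A_2 = (950, 406, -158), A_1A_3 = (613, 141, -41); the triple product is linear in x with coefficient 5632 and constant term 315392.
Setting it to zero: x = -56.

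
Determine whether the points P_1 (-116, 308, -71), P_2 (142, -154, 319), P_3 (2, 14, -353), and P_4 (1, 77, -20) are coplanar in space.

No

With P_1 as base: P_1P_2 = (258, -462, 390), P_1P_3 = (118, -294, -282), P_1P_4 = (117, -231, 51).
P_1P_3 × P_1P_4 = (-80136, -39012, 7140).
P_1P_2 · (P_1P_3 × P_1P_4) = 133056.
Since 133056 ≠ 0, the four points are not coplanar.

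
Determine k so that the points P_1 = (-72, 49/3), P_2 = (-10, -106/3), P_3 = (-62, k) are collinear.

8

The three points are collinear iff det[P_1P_2; P_1P_3] = 0.
This determinant is linear in k: (62)k + (-496) = 0, so k = 8.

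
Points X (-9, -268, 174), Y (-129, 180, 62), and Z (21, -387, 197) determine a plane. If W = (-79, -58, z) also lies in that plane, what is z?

72

Coplanarity requires XY · (XZ × XW) = 0.
XY = (-120, 448, -112), XZ = (30, -119, 23); the triple product is linear in z with coefficient 840 and constant term -60480.
Setting it to zero: z = 72.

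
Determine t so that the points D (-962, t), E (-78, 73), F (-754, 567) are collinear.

Collinearity: (D − E) must be parallel to (F − E) = (-676, 494).
Cross-multiplying the components: (t − 73)·(-676) = (-884)·(494).
Solving gives t = 719.

719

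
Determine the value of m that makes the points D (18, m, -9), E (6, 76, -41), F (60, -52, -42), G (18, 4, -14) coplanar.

The points are coplanar iff DE · (DF × DG) = 0.
Expanding, this is linear in m: (1470)m + (5880) = 0.
So m = -4.

-4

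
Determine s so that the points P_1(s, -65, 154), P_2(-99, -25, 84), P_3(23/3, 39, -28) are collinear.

-497/3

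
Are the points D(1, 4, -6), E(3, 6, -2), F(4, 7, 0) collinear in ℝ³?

Yes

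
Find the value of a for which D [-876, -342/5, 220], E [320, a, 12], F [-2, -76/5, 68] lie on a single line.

22/5

Collinearity requires DE × DF = 0; each component is linear in a.
The x-component gives (-152)a + (3344/5) = 0, so a = 22/5.
The remaining components then also vanish.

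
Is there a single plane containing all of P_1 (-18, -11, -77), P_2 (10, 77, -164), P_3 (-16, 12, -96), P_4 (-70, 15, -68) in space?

No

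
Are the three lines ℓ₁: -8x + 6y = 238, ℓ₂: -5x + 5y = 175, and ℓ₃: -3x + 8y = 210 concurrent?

Intersecting ℓ₁ and ℓ₂: solving the 2×2 system gives (x, y) = (-14, 21).
Substitute into ℓ₃: (-3)(-14) + (8)(21) = 210.
This equals 210, so (-14, 21) lies on all three lines and they are concurrent.

Yes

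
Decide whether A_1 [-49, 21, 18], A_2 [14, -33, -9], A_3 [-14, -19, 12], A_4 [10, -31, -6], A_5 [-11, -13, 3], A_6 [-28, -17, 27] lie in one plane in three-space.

Yes

The plane through A_1, A_2, A_3 has normal n = A_1A_2 × A_1A_3 = (-756, -567, -630) and equation n·P = 13797.
Checking the remaining points: n·A_4 = 13797, n·A_5 = 13797, n·A_6 = 13797.
All equal 13797, so all 6 points lie in one plane.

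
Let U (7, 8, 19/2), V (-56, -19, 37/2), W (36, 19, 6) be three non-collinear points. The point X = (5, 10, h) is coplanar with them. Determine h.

A normal to the plane is n = UV × UW = (-9/2, 81/2, 90).
X lies in the plane iff n · UX = 0.
This gives (90)h + (-765) = 0, so h = 17/2.

17/2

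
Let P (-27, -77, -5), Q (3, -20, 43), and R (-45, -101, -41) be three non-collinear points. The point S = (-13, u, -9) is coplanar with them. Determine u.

-13

The plane through P, Q, R has equation −900x + 216y + 306z = 6138.
Substituting S: (216)u + (8946) = 6138, so u = -13.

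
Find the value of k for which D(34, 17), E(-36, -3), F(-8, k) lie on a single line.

5

The three points are collinear iff det[DE; DF] = 0.
This determinant is linear in k: (-70)k + (350) = 0, so k = 5.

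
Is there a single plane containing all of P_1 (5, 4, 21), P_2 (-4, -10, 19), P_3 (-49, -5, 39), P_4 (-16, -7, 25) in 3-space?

Yes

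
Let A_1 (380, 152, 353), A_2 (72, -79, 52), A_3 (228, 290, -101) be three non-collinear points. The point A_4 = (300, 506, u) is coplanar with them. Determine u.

Coplanarity requires A_1A_2 · (A_1A_3 × A_1A_4) = 0.
A_1A_2 = (-308, -231, -301), A_1A_3 = (-152, 138, -454); the triple product is linear in u with coefficient -77616 and constant term -17618832.
Setting it to zero: u = -227.

-227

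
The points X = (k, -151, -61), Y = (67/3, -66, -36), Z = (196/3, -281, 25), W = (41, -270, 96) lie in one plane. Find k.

54

The points are coplanar iff XY · (XZ × XW) = 0.
Expanding, this is linear in k: (15936)k + (-860544) = 0.
So k = 54.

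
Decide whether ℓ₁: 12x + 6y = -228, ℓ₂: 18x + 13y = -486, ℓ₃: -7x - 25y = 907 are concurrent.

The three lines meet at one point iff the augmented coefficient matrix [aᵢ bᵢ cᵢ] has rank < 3, i.e. its determinant vanishes.
Here the determinant is 0.
It vanishes, so the lines are concurrent at (-1, -36).

Yes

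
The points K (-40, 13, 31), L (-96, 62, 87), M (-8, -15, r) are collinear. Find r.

-1

Direction KL = (-56, 49, 56). From the x-coordinate of M, the parameter along the line is τ = (-8 − (-40))/(-56) = -4/7.
Then r = 31 + (-4/7)·(56) = -1.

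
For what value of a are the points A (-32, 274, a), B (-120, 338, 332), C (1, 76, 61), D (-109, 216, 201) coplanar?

272

Coplanarity ⇔ det[AB; AC; AD] = 0.
Expanding, this is linear in a: (11880)a + (-3231360) = 0.
So a = 272.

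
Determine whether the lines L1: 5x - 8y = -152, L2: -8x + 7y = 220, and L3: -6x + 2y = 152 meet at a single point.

Yes

Intersecting L1 and L2: solving the 2×2 system gives (x, y) = (-24, 4).
Substitute into L3: (-6)(-24) + (2)(4) = 152.
This equals 152, so (-24, 4) lies on all three lines and they are concurrent.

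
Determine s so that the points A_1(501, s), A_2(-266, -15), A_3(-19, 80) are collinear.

280

The three points are collinear iff det[A_1A_2; A_1A_3] = 0.
This determinant is linear in s: (247)s + (-69160) = 0, so s = 280.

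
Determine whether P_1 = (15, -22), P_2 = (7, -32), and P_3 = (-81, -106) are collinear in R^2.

No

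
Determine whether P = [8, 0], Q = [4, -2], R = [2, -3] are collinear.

Yes

PQ = (-4, -2), PR = (-6, -3).
det[PQ; PR] = (-4)(-3) − (-2)(-6) = 0.
The determinant is zero, so the points are collinear.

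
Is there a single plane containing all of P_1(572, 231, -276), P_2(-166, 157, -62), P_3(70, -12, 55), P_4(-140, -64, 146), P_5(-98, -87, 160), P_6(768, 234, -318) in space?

No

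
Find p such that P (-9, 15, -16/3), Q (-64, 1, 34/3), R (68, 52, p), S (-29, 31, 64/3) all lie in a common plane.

-35/3

Normal to plane PQS: n = (-640, 3400/3, -1160); plane equation n·X = 86840/3.
Requiring n·R = 86840/3: (-1160)p + (46240/3) = 86840/3.
So p = -35/3.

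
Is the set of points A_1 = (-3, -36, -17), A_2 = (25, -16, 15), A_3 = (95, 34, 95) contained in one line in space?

A_1A_2 = (28, 20, 32), A_1A_3 = (98, 70, 112).
A_1A_2 × A_1A_3 = (0, 0, 0).
The cross product vanishes, so the three points are collinear.

Yes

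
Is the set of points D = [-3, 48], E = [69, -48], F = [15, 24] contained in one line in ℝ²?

DE = (72, -96), DF = (18, -24).
det[DE; DF] = (72)(-24) − (-96)(18) = 0.
The determinant is zero, so the points are collinear.

Yes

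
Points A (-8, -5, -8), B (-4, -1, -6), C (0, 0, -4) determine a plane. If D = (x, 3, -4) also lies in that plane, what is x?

0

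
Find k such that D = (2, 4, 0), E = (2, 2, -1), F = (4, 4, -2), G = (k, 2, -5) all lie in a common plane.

6

Normal to plane DEF: n = (4, -2, 4); plane equation n·P = 0.
Requiring n·G = 0: (4)k + (-24) = 0.
So k = 6.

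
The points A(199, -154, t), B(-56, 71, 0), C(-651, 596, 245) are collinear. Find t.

Collinearity requires AB × AC = 0; each component is linear in t.
The x-component gives (525)t + (55125) = 0, so t = -105.
The remaining components then also vanish.

-105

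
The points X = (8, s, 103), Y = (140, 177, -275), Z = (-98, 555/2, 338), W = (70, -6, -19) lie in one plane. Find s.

126

The points are coplanar iff XY · (XZ × XW) = 0.
Expanding, this is linear in s: (-18018)s + (2270268) = 0.
So s = 126.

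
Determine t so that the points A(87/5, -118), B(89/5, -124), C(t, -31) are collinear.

Collinearity: (C − A) must be parallel to (B − A) = (2/5, -6).
Cross-multiplying the components: (t − 87/5)·(-6) = (87)·(2/5).
Solving gives t = 58/5.

58/5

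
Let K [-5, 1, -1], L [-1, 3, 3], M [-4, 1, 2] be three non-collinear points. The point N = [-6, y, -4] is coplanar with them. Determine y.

Coplanarity requires KL · (KM × KN) = 0.
KL = (4, 2, 4), KM = (1, 0, 3); the triple product is linear in y with coefficient -8 and constant term 8.
Setting it to zero: y = 1.

1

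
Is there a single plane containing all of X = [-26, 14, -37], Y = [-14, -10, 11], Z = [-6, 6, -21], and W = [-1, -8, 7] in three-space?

Yes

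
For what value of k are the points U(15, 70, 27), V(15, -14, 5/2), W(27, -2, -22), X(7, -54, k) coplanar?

19/2

Coplanarity ⇔ det[UV; UW; UX] = 0.
Expanding, this is linear in k: (1008)k + (-9576) = 0.
So k = 19/2.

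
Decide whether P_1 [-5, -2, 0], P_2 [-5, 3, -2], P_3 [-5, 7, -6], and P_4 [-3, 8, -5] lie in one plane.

No

A normal to the plane through P_1, P_2, P_3 is n = P_1P_2 × P_1P_3 = (-12, 0, 0).
The plane has equation n·P = 60. For P_4: n·P_4 = 36.
36 ≠ 60, so P_4 is off the plane.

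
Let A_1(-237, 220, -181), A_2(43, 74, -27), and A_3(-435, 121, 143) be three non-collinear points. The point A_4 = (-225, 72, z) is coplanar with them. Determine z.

129

A normal to the plane is n = A_1A_2 × A_1A_3 = (-32058, -121212, -56628).
A_4 lies in the plane iff n · A_1A_4 = 0.
This gives (-56628)z + (7305012) = 0, so z = 129.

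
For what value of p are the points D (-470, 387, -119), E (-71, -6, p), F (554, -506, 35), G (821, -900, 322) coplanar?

Coplanarity ⇔ det[DE; DF; DG] = 0.
Expanding, this is linear in p: (-165025)p + (1650250) = 0.
So p = 10.

10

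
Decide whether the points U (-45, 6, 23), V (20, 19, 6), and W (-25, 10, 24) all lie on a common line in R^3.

UV = (65, 13, -17), UW = (20, 4, 1).
UV × UW = (81, -405, 0).
The cross product is nonzero, so the points do not lie on one line.

No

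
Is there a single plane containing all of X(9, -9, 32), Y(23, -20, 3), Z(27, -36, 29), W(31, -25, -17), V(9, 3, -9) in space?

No

The plane through X, Y, Z has normal n = XY × XZ = (-750, -480, -180) and equation n·P = -8190.
Checking the remaining points: n·W = -8190, n·V = -6570.
Since n·V = -6570 ≠ -8190, V is off the plane and the points are not all coplanar.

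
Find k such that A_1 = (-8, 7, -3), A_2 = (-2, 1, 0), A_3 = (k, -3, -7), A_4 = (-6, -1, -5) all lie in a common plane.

-7

Coplanarity ⇔ det[A_1A_2; A_1A_3; A_1A_4] = 0.
Expanding, this is linear in k: (-36)k + (-252) = 0.
So k = -7.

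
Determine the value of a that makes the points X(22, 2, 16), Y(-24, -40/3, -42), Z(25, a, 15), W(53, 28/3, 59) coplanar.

The points are coplanar iff XY · (XZ × XW) = 0.
Expanding, this is linear in a: (-180)a + (1200) = 0.
So a = 20/3.

20/3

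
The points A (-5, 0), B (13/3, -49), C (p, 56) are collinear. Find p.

-47/3

The three points are collinear iff det[AB; AC] = 0.
This determinant is linear in p: (49)p + (2303/3) = 0, so p = -47/3.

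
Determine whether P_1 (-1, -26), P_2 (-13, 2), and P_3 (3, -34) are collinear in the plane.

No

P_1P_2 = (-12, 28), P_1P_3 = (4, -8).
Twice the signed area of △P_1P_2P_3 is (-12)(-8) − (28)(4) = -16.
The area is nonzero, so the three points are not collinear.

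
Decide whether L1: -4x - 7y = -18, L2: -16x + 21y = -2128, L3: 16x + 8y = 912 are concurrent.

No

Lines aᵢx + bᵢy = cᵢ with pairwise distinct directions are concurrent exactly when det[aᵢ bᵢ cᵢ] = 0.
Here the determinant is -160.
Nonzero, so no common point exists.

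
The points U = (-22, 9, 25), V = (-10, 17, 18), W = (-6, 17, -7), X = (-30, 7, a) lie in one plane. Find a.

Normal to plane UVW: n = (-200, 272, -32); plane equation n·P = 6048.
Requiring n·X = 6048: (-32)a + (7904) = 6048.
So a = 58.

58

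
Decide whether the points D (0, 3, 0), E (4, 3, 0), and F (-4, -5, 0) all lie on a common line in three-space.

DE = (4, 0, 0), DF = (-4, -8, 0).
Comparing components 1 and 2: (4)(-8) − (0)(-4) = -32 ≠ 0, so DE and DF are not parallel and the points are not collinear.

No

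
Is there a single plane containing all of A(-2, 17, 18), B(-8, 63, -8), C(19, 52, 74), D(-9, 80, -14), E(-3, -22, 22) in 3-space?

The plane through A, B, C has normal n = AB × AC = (3486, -210, -1176) and equation n·P = -31710.
Checking the remaining points: n·D = -31710, n·E = -31710.
All equal -31710, so all 5 points lie in one plane.

Yes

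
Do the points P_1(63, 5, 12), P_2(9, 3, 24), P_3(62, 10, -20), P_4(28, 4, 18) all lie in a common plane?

No

A normal to the plane through P_1, P_2, P_3 is n = P_1P_2 × P_1P_3 = (4, -1740, -272).
The plane has equation n·P = -11712. For P_4: n·P_4 = -11744.
-11744 ≠ -11712, so P_4 is off the plane.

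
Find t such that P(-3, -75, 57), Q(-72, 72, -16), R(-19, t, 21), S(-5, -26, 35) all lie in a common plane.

2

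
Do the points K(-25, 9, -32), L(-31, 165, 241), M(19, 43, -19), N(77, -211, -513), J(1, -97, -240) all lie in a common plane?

The plane through K, L, M has normal n = KL × KM = (-7254, 12090, -7068) and equation n·P = 516336.
Checking the remaining points: n·N = 516336, n·J = 516336.
All equal 516336, so all 5 points lie in one plane.

Yes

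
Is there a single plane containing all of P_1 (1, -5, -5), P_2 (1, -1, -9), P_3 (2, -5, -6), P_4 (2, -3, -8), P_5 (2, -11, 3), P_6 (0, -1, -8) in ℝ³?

No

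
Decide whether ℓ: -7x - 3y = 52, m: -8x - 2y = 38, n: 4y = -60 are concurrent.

Intersecting ℓ and m: solving the 2×2 system gives (x, y) = (-1, -15).
Substitute into n: (0)(-1) + (4)(-15) = -60.
This equals -60, so (-1, -15) lies on all three lines and they are concurrent.

Yes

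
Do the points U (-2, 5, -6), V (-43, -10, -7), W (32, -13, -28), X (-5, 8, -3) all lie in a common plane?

A normal to the plane through U, V, W is n = UV × UW = (312, -936, 1248).
The plane has equation n·P = -12792. For X: n·X = -12792.
Equal, so X lies in the plane and all four are coplanar.

Yes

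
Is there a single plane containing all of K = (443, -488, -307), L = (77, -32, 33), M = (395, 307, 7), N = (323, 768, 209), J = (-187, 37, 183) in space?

The plane through K, L, M has normal n = KL × KM = (-127116, 98604, -269082) and equation n·P = -21822966.
Checking the remaining points: n·N = -21568734, n·J = -21822966.
Since n·N = -21568734 ≠ -21822966, N is off the plane and the points are not all coplanar.

No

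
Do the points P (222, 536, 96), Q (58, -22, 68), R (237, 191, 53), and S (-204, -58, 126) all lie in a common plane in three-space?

With P as base: PQ = (-164, -558, -28), PR = (15, -345, -43), PS = (-426, -594, 30).
PR × PS = (-35892, 17868, -155880).
PQ · (PR × PS) = 280584.
Since 280584 ≠ 0, the four points are not coplanar.

No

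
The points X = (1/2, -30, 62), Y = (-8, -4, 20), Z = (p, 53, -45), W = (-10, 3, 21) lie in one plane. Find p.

-26

Normal to plane XYW: n = (320, 185/2, -15/2); plane equation n·P = -3080.
Requiring n·Z = -3080: (320)p + (5240) = -3080.
So p = -26.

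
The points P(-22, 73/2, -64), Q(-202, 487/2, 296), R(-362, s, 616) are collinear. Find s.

Collinearity requires PQ × PR = 0; each component is linear in s.
The x-component gives (-360)s + (153900) = 0, so s = 855/2.
The remaining components then also vanish.

855/2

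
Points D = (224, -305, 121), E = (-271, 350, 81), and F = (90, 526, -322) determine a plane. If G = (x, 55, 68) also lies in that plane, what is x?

-9

A normal to the plane is n = DE × DF = (-256925, -213925, -323575).
G lies in the plane iff n · DG = 0.
This gives (-256925)x + (-2312325) = 0, so x = -9.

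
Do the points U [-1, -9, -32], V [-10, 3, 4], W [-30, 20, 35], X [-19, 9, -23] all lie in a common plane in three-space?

No

With U as base: UV = (-9, 12, 36), UW = (-29, 29, 67), UX = (-18, 18, 9).
UW × UX = (-945, -945, 0).
UV · (UW × UX) = -2835.
Since -2835 ≠ 0, the four points are not coplanar.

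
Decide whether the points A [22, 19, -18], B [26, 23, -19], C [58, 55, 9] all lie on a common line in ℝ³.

No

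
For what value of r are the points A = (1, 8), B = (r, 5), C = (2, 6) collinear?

5/2

Collinearity: (B − A) must be parallel to (C − A) = (1, -2).
Cross-multiplying the components: (r − 1)·(-2) = (-3)·(1).
Solving gives r = 5/2.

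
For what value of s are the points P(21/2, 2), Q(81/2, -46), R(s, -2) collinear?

13

The three points are collinear iff det[PQ; PR] = 0.
This determinant is linear in s: (48)s + (-624) = 0, so s = 13.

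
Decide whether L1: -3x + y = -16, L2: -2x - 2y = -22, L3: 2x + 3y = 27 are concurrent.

No

Intersecting L1 and L2: solving the 2×2 system gives (x, y) = (27/4, 17/4).
Substitute into L3: (2)(27/4) + (3)(17/4) = 105/4.
But L3 requires 27 ≠ 105/4, so the three lines have no common point.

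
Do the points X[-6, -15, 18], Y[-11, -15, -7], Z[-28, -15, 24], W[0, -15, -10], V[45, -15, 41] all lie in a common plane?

Yes

The plane through X, Y, Z has normal n = XY × XZ = (0, 580, 0) and equation n·P = -8700.
Checking the remaining points: n·W = -8700, n·V = -8700.
All equal -8700, so all 5 points lie in one plane.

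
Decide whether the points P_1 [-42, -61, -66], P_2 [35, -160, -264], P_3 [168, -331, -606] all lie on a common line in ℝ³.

P_1P_2 = (77, -99, -198), P_1P_3 = (210, -270, -540).
P_1P_2 × P_1P_3 = (0, 0, 0).
The cross product vanishes, so the three points are collinear.

Yes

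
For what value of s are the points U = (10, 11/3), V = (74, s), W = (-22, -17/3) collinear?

Collinearity: (V − U) must be parallel to (W − U) = (-32, -28/3).
Cross-multiplying the components: (s − 11/3)·(-32) = (64)·(-28/3).
Solving gives s = 67/3.

67/3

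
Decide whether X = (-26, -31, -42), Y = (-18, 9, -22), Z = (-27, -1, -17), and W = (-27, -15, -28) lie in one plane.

Yes

With X as base: XY = (8, 40, 20), XZ = (-1, 30, 25), XW = (-1, 16, 14).
XZ × XW = (20, -11, 14).
XY · (XZ × XW) = 0.
The scalar triple product vanishes, so the four points are coplanar.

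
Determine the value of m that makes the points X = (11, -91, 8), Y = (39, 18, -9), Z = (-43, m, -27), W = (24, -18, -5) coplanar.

-4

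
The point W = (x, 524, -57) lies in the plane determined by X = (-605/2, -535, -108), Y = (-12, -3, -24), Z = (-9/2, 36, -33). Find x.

170

A normal to the plane is n = XY × XZ = (-8064, 6489/2, 14679/2).
W lies in the plane iff n · XW = 0.
This gives (-8064)x + (1370880) = 0, so x = 170.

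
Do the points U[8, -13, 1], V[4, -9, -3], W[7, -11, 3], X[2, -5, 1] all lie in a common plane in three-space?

The four points are coplanar iff the 3×3 determinant with rows UV, UW, UX is zero.
Rows: (-4, 4, -4), (-1, 2, 2), (-6, 8, 0).
Expanding along the first row: (-4)(-16) − (4)(12) + (-4)(4) = 0.
Zero determinant ⇒ coplanar.

Yes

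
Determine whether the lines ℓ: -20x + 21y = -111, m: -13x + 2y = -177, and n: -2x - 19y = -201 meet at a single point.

Yes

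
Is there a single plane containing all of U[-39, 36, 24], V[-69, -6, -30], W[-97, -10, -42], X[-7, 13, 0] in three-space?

With U as base: UV = (-30, -42, -54), UW = (-58, -46, -66), UX = (32, -23, -24).
UW × UX = (-414, -3504, 2806).
UV · (UW × UX) = 8064.
Since 8064 ≠ 0, the four points are not coplanar.

No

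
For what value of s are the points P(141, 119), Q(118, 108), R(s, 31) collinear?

Collinearity: (R − P) must be parallel to (Q − P) = (-23, -11).
Cross-multiplying the components: (s − 141)·(-11) = (-88)·(-23).
Solving gives s = -43.

-43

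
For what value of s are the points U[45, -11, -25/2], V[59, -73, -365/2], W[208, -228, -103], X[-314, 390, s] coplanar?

Normal to plane UVW: n = (-31279, -26443, 7068); plane equation n·P = -1205032.
Requiring n·X = -1205032: (7068)s + (-491164) = -1205032.
So s = -101.

-101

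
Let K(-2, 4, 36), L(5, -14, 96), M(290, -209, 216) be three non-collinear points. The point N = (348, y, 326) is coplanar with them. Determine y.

-537/2

Coplanarity requires KL · (KM × KN) = 0.
KL = (7, -18, 60), KM = (292, -213, 180); the triple product is linear in y with coefficient 16260 and constant term 4365810.
Setting it to zero: y = -537/2.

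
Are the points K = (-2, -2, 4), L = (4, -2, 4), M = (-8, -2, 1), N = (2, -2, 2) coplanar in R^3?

The four points are coplanar iff the 3×3 determinant with rows KL, KM, KN is zero.
Rows: (6, 0, 0), (-6, 0, -3), (4, 0, -2).
Expanding along the first row: (6)(0) − (0)(24) + (0)(0) = 0.
Zero determinant ⇒ coplanar.

Yes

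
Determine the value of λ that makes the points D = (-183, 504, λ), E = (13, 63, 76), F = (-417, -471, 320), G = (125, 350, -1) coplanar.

125

The points are coplanar iff DE · (DF × DG) = 0.
Expanding, this is linear in λ: (63602)λ + (-7950250) = 0.
So λ = 125.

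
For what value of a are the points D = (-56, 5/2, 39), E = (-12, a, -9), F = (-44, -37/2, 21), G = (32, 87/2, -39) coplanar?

-19/2

The points are coplanar iff DE · (DF × DG) = 0.
Expanding, this is linear in a: (-648)a + (-6156) = 0.
So a = -19/2.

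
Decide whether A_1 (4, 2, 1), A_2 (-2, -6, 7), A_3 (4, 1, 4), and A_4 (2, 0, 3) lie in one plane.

No

The four points are coplanar iff the 3×3 determinant with rows A_1A_2, A_1A_3, A_1A_4 is zero.
Rows: (-6, -8, 6), (0, -1, 3), (-2, -2, 2).
Expanding along the first row: (-6)(4) − (-8)(6) + (6)(-2) = 12.
Nonzero ⇒ not coplanar.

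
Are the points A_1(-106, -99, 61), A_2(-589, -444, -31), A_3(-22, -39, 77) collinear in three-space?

Yes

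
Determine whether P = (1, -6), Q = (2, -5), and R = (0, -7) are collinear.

Yes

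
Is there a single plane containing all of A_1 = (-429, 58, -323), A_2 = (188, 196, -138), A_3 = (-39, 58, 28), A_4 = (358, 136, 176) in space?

Yes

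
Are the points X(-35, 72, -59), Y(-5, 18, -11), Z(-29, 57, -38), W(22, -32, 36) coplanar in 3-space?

A normal to the plane through X, Y, Z is n = XY × XZ = (-414, -342, -126).
The plane has equation n·P = -2700. For W: n·W = -2700.
Equal, so W lies in the plane and all four are coplanar.

Yes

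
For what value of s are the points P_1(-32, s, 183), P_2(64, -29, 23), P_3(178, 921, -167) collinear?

-829

Collinearity requires P_1P_2 × P_1P_3 = 0; each component is linear in s.
The x-component gives (190)s + (157510) = 0, so s = -829.
The remaining components then also vanish.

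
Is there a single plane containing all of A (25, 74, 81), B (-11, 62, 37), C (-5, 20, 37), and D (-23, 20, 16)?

Yes

With A as base: AB = (-36, -12, -44), AC = (-30, -54, -44), AD = (-48, -54, -65).
AC × AD = (1134, 162, -972).
AB · (AC × AD) = 0.
The scalar triple product vanishes, so the four points are coplanar.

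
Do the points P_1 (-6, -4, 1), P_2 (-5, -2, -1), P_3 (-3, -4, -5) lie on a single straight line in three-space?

No

P_1P_2 = (1, 2, -2), P_1P_3 = (3, 0, -6).
P_1P_2 × P_1P_3 = (-12, 0, -6).
The cross product is nonzero, so the points do not lie on one line.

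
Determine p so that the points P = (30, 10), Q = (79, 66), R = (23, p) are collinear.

2

Collinearity: (R − P) must be parallel to (Q − P) = (49, 56).
Cross-multiplying the components: (p − 10)·(49) = (-7)·(56).
Solving gives p = 2.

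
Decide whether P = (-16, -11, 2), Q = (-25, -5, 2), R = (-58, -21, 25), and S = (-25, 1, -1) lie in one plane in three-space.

No

A normal to the plane through P, Q, R is n = PQ × PR = (138, 207, 342).
The plane has equation n·X = -3801. For S: n·S = -3585.
-3585 ≠ -3801, so S is off the plane.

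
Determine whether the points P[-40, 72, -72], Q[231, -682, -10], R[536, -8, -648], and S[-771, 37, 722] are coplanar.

The four points are coplanar iff the 3×3 determinant with rows PQ, PR, PS is zero.
Rows: (271, -754, 62), (576, -80, -576), (-731, -35, 794).
Expanding along the first row: (271)(-83680) − (-754)(36288) + (62)(-78640) = -191808.
Nonzero ⇒ not coplanar.

No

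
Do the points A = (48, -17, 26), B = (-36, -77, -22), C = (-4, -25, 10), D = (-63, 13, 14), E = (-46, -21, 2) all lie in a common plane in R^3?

The plane through A, B, C has normal n = AB × AC = (576, 1152, -2448) and equation n·P = -55584.
Checking the remaining points: n·D = -55584, n·E = -55584.
All equal -55584, so all 5 points lie in one plane.

Yes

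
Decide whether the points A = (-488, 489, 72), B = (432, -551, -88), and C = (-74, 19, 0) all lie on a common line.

No

AB = (920, -1040, -160), AC = (414, -470, -72).
Comparing components 2 and 3: (-1040)(-72) − (-160)(-470) = -320 ≠ 0, so AB and AC are not parallel and the points are not collinear.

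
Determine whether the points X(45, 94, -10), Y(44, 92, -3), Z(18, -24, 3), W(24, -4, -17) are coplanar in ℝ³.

Yes

A normal to the plane through X, Y, Z is n = XY × XZ = (800, -176, 64).
The plane has equation n·P = 18816. For W: n·W = 18816.
Equal, so W lies in the plane and all four are coplanar.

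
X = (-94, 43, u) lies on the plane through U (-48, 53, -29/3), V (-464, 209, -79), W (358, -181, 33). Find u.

Coplanarity requires UV · (UW × UX) = 0.
UV = (-416, 156, -208/3), UW = (406, -234, 128/3); the triple product is linear in u with coefficient 34008 and constant term 872872.
Setting it to zero: u = -77/3.

-77/3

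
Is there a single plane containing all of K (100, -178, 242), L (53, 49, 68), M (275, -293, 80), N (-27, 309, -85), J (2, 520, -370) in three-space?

The plane through K, L, M has normal n = KL × KM = (-56784, -38064, -34320) and equation n·P = -7208448.
Checking the remaining points: n·N = -7311408, n·J = -7208448.
Since n·N = -7311408 ≠ -7208448, N is off the plane and the points are not all coplanar.

No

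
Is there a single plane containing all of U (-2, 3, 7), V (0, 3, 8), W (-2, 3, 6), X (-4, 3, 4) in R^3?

Yes

A normal to the plane through U, V, W is n = UV × UW = (0, 2, 0).
The plane has equation n·P = 6. For X: n·X = 6.
Equal, so X lies in the plane and all four are coplanar.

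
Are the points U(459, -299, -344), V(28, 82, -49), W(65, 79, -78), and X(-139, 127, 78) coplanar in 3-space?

Yes

The four points are coplanar iff the 3×3 determinant with rows UV, UW, UX is zero.
Rows: (-431, 381, 295), (-394, 378, 266), (-598, 426, 422).
Expanding along the first row: (-431)(46200) − (381)(-7200) + (295)(58200) = 0.
Zero determinant ⇒ coplanar.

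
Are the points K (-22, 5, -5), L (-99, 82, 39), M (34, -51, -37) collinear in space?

Yes

KL = (-77, 77, 44), KM = (56, -56, -32).
KL × KM = (0, 0, 0).
The cross product vanishes, so the three points are collinear.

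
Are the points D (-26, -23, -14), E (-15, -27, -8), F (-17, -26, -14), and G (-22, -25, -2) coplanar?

Yes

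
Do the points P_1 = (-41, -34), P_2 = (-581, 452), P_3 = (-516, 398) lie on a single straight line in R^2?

No

P_1P_2 = (-540, 486), P_1P_3 = (-475, 432).
If collinear, P_1P_3 would be a scalar multiple of P_1P_2. But (-540)·(432) ≠ (486)·(-475) (difference -2430), so they are not parallel; the points are not collinear.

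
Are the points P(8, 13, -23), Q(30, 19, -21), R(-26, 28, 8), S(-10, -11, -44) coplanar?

No

A normal to the plane through P, Q, R is n = PQ × PR = (156, -750, 534).
The plane has equation n·X = -20784. For S: n·S = -16806.
-16806 ≠ -20784, so S is off the plane.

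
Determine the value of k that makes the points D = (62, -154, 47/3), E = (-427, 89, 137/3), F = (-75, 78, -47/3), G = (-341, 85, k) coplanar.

31

The points are coplanar iff DE · (DF × DG) = 0.
Expanding, this is linear in k: (-80157)k + (2484867) = 0.
So k = 31.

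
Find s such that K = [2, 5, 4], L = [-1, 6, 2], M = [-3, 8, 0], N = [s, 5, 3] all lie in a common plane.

0

Coplanarity ⇔ det[KL; KM; KN] = 0.
Expanding, this is linear in s: (2)s + (0) = 0.
So s = 0.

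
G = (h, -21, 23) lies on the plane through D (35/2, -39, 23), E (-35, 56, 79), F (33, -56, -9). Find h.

21/2

The plane through D, E, F has equation −2088x − 812y − 580z = -18212.
Substituting G: (-2088)h + (3712) = -18212, so h = 21/2.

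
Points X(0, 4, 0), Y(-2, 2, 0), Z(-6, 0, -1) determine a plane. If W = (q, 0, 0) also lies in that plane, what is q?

-4

Coplanarity requires XY · (XZ × XW) = 0.
XY = (-2, -2, 0), XZ = (-6, -4, -1); the triple product is linear in q with coefficient 2 and constant term 8.
Setting it to zero: q = -4.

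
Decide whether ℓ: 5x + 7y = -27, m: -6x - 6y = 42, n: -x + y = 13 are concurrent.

Intersecting ℓ and m: solving the 2×2 system gives (x, y) = (-11, 4).
Substitute into n: (-1)(-11) + (1)(4) = 15.
But n requires 13 ≠ 15, so the three lines have no common point.

No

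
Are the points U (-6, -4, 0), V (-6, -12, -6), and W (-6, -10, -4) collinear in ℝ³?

UV = (0, -8, -6), UW = (0, -6, -4).
UV × UW = (-4, 0, 0).
The cross product is nonzero, so the points do not lie on one line.

No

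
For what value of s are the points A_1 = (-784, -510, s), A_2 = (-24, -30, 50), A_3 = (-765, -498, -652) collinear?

-670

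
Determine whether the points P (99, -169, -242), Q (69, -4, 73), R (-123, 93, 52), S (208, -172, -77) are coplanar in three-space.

The four points are coplanar iff the 3×3 determinant with rows PQ, PR, PS is zero.
Rows: (-30, 165, 315), (-222, 262, 294), (109, -3, 165).
Expanding along the first row: (-30)(44112) − (165)(-68676) + (315)(-27892) = 1222200.
Nonzero ⇒ not coplanar.

No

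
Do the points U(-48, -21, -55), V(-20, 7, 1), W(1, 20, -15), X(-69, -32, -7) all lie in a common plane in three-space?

No

A normal to the plane through U, V, W is n = UV × UW = (-1176, 1624, -224).
The plane has equation n·P = 34664. For X: n·X = 30744.
30744 ≠ 34664, so X is off the plane.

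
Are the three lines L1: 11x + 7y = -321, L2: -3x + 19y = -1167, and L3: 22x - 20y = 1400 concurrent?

No

Intersecting L1 and L2: solving the 2×2 system gives (x, y) = (9, -60).
Substitute into L3: (22)(9) + (-20)(-60) = 1398.
But L3 requires 1400 ≠ 1398, so the three lines have no common point.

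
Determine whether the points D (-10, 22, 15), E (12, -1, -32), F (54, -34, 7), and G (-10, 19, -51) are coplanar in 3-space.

No

The four points are coplanar iff the 3×3 determinant with rows DE, DF, DG is zero.
Rows: (22, -23, -47), (64, -56, -8), (0, -3, -66).
Expanding along the first row: (22)(3672) − (-23)(-4224) + (-47)(-192) = -7344.
Nonzero ⇒ not coplanar.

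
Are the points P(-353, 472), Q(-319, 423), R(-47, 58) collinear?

PQ = (34, -49), PR = (306, -414).
If collinear, PR would be a scalar multiple of PQ. But (34)·(-414) ≠ (-49)·(306) (difference 918), so they are not parallel; the points are not collinear.

No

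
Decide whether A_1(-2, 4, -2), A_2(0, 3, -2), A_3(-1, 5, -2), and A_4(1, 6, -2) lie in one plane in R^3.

The four points are coplanar iff the 3×3 determinant with rows A_1A_2, A_1A_3, A_1A_4 is zero.
Rows: (2, -1, 0), (1, 1, 0), (3, 2, 0).
Expanding along the first row: (2)(0) − (-1)(0) + (0)(-1) = 0.
Zero determinant ⇒ coplanar.

Yes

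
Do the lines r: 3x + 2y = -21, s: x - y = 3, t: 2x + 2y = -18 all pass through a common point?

Yes

Intersecting r and s: solving the 2×2 system gives (x, y) = (-3, -6).
Substitute into t: (2)(-3) + (2)(-6) = -18.
This equals -18, so (-3, -6) lies on all three lines and they are concurrent.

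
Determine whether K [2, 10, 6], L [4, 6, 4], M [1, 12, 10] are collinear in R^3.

KL = (2, -4, -2), KM = (-1, 2, 4).
KL × KM = (-12, -6, 0).
The cross product is nonzero, so the points do not lie on one line.

No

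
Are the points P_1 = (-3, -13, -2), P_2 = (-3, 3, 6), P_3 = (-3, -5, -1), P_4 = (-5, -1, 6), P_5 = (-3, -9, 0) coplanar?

No

The plane through P_1, P_2, P_3 has normal n = P_1P_2 × P_1P_3 = (-48, 0, 0) and equation n·P = 144.
Checking the remaining points: n·P_4 = 240, n·P_5 = 144.
Since n·P_4 = 240 ≠ 144, P_4 is off the plane and the points are not all coplanar.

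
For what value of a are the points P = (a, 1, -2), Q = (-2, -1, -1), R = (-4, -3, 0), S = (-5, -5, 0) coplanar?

0

Coplanarity ⇔ det[PQ; PR; PS] = 0.
Expanding, this is linear in a: (-2)a + (0) = 0.
So a = 0.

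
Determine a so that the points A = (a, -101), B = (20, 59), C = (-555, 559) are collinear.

The three points are collinear iff det[AB; AC] = 0.
This determinant is linear in a: (-500)a + (102000) = 0, so a = 204.

204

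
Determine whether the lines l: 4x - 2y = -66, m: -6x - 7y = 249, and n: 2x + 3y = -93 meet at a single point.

Lines aᵢx + bᵢy = cᵢ with pairwise distinct directions are concurrent exactly when det[aᵢ bᵢ cᵢ] = 0.
Here the determinant is 0.
It vanishes, so the lines are concurrent at (-24, -15).

Yes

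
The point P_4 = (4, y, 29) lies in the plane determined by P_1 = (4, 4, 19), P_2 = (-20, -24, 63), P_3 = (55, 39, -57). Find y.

A normal to the plane is n = P_1P_2 × P_1P_3 = (588, 420, 588).
P_4 lies in the plane iff n · P_1P_4 = 0.
This gives (420)y + (4200) = 0, so y = -10.

-10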